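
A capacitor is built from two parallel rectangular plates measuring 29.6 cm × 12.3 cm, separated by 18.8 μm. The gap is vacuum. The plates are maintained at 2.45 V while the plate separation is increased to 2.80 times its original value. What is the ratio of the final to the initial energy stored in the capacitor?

0.357

Battery connected ⇒ V is held fixed.
C₂ = 0.357 C₁ and U = ½CV², so U₂/U₁ = C₂/C₁ = 0.357.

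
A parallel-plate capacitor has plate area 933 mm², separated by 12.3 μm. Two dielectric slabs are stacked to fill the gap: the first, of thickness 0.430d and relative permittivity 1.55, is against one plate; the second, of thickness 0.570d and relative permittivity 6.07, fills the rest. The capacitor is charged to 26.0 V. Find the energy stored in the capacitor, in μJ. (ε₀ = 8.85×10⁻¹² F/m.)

U ≈ 0.611 μJ

A = 933 mm² = 9.33×10⁻⁴ m².
Stacked slabs ⇒ two capacitors in series, each with the full plate area.
C₁ = κ₁ε₀A/d₁ = 1.55 × 8.85×10⁻¹² × 9.33×10⁻⁴ / 5.29×10⁻⁶ = 2.42×10⁻⁹ F.
C₂ = κ₂ε₀A/d₂ = 6.07 × 8.85×10⁻¹² × 9.33×10⁻⁴ / 7.01×10⁻⁶ = 7.15×10⁻⁹ F.
C = (1/C₁ + 1/C₂)⁻¹ = 1.81×10⁻⁹ F.
U = ½CV² = ½ × 1.81×10⁻⁹ × (26.0)² = 6.11×10⁻⁷ J.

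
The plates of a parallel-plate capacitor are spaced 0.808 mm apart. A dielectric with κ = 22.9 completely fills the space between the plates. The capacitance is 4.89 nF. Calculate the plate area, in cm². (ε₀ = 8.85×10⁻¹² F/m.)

A = Cd/(κε₀) = 4.89×10⁻⁹ × 8.08×10⁻⁴ / (22.9 × 8.85×10⁻¹²) = 1.95×10⁻² m².

195 cm²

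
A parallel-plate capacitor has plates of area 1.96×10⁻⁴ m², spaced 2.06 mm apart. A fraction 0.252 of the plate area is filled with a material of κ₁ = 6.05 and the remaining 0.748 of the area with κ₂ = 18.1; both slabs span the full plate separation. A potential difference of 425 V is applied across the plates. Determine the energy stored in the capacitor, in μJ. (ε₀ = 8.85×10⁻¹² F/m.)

Side-by-side slabs ⇒ two capacitors in parallel, each spanning the full gap.
C₁ = κ₁ε₀A₁/d = 6.05 × 8.85×10⁻¹² × 4.94×10⁻⁵ / 2.06×10⁻³ = 1.28×10⁻¹² F.
C₂ = κ₂ε₀A₂/d = 18.1 × 8.85×10⁻¹² × 1.47×10⁻⁴ / 2.06×10⁻³ = 1.14×10⁻¹¹ F.
C = C₁ + C₂ = 1.27×10⁻¹¹ F.
U = ½CV² = ½ × 1.27×10⁻¹¹ × (425)² = 1.15×10⁻⁶ J.

U ≈ 1.15 μJ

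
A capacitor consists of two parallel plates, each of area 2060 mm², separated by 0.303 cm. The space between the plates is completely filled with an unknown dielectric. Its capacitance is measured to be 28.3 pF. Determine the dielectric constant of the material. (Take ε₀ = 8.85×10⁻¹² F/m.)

κ ≈ 4.70

A = 2060 mm² = 2.06×10⁻³ m².
κ = Cd/(ε₀A) = 2.83×10⁻¹¹ × 3.03×10⁻³ / (8.85×10⁻¹² × 2.06×10⁻³) = 4.70.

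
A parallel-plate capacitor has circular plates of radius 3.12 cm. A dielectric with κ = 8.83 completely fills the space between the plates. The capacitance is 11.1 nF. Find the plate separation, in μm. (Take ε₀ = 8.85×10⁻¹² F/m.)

A = π(3.12 cm)² = 3.06×10⁻³ m².
d = κε₀A/C = 8.83 × 8.85×10⁻¹² × 3.06×10⁻³ / 1.11×10⁻⁸ = 2.15×10⁻⁵ m.

d ≈ 21.5 μm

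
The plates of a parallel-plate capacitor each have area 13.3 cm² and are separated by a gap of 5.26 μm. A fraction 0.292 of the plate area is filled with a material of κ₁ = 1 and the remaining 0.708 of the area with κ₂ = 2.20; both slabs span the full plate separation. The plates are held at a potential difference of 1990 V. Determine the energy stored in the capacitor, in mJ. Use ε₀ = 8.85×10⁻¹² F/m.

U ≈ 8.20 mJ

A = 13.3 cm² = 1.33×10⁻³ m².
Side-by-side slabs ⇒ two capacitors in parallel, each spanning the full gap.
C₁ = κ₁ε₀A₁/d = 1.00 × 8.85×10⁻¹² × 3.88×10⁻⁴ / 5.26×10⁻⁶ = 6.53×10⁻¹⁰ F.
C₂ = κ₂ε₀A₂/d = 2.20 × 8.85×10⁻¹² × 9.42×10⁻⁴ / 5.26×10⁻⁶ = 3.49×10⁻⁹ F.
C = C₁ + C₂ = 4.14×10⁻⁹ F.
U = ½CV² = ½ × 4.14×10⁻⁹ × (1990)² = 8.20×10⁻³ J.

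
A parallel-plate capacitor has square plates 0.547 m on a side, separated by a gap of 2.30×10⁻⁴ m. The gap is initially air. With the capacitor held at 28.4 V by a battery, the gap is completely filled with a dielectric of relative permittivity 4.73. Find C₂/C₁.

C = κε₀A/d scales with κ, so C₂/C₁ = κ = 4.73.

4.73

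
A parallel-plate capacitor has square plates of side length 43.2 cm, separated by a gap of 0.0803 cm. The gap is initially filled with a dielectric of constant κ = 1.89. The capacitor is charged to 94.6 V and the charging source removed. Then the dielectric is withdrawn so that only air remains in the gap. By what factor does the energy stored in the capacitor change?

U₂/U₁ ≈ 1.89

Isolated ⇒ Q is held fixed.
C₂ = 0.529 C₁ and U = Q²/(2C), so U₂/U₁ = C₁/C₂ = 1.89.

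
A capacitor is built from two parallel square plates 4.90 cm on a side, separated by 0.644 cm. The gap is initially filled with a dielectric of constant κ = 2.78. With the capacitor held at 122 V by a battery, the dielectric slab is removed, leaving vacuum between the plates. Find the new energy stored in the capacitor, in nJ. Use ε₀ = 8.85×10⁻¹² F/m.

24.6 nJ

A = (4.90 cm)² = 2.40×10⁻³ m².
Initially C₁ = κε₀A/d = 2.78 × 8.85×10⁻¹² × 2.40×10⁻³ / 6.44×10⁻³ = 9.17×10⁻¹² F.
U₁ = 6.83×10⁻⁸ J.
Battery connected ⇒ V is held fixed. C₂ = 0.360 C₁ and U = ½CV², so U₂/U₁ = C₂/C₁ = 0.360.
U₂ = 0.360 × 6.83×10⁻⁸ = 2.46×10⁻⁸ J.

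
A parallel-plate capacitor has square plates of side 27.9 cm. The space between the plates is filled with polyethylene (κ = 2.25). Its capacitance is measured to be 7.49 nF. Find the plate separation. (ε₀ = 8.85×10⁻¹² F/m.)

d ≈ 207 μm

A = (27.9 cm)² = 7.78×10⁻² m².
d = κε₀A/C = 2.25 × 8.85×10⁻¹² × 7.78×10⁻² / 7.49×10⁻⁹ = 2.07×10⁻⁴ m.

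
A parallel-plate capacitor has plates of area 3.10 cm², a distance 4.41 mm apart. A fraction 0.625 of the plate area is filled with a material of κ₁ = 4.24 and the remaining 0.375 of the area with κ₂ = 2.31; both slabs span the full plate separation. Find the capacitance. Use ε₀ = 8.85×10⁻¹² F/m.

A = 3.10 cm² = 3.10×10⁻⁴ m².
Side-by-side slabs ⇒ two capacitors in parallel, each spanning the full gap.
C₁ = κ₁ε₀A₁/d = 4.24 × 8.85×10⁻¹² × 1.94×10⁻⁴ / 4.41×10⁻³ = 1.65×10⁻¹² F.
C₂ = κ₂ε₀A₂/d = 2.31 × 8.85×10⁻¹² × 1.16×10⁻⁴ / 4.41×10⁻³ = 5.39×10⁻¹³ F.
C = C₁ + C₂ = 2.19×10⁻¹² F.

2.19 pF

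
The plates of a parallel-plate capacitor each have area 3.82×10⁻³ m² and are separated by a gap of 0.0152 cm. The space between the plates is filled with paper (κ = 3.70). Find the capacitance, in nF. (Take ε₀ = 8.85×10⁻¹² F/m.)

C = κε₀A/d = 3.70 × 8.85×10⁻¹² × 3.82×10⁻³ / 1.52×10⁻⁴ = 8.23×10⁻¹⁰ F.

C ≈ 0.823 nF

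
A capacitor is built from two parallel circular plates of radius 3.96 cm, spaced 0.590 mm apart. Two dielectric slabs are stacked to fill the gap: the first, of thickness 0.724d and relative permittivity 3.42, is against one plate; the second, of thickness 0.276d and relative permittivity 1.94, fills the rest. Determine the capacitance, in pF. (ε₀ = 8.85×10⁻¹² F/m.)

A = π(3.96 cm)² = 4.93×10⁻³ m².
Stacked slabs ⇒ two capacitors in series, each with the full plate area.
C₁ = κ₁ε₀A/d₁ = 3.42 × 8.85×10⁻¹² × 4.93×10⁻³ / 4.27×10⁻⁴ = 3.49×10⁻¹⁰ F.
C₂ = κ₂ε₀A/d₂ = 1.94 × 8.85×10⁻¹² × 4.93×10⁻³ / 1.63×10⁻⁴ = 5.19×10⁻¹⁰ F.
C = (1/C₁ + 1/C₂)⁻¹ = 2.09×10⁻¹⁰ F.

C ≈ 209 pF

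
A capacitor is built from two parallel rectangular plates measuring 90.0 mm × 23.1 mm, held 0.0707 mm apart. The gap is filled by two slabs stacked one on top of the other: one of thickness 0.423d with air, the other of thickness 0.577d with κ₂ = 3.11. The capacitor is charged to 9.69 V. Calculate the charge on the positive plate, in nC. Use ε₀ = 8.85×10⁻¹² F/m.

A = 90.0 × 23.1 mm² = 2.08×10⁻³ m².
Stacked slabs ⇒ two capacitors in series, each with the full plate area.
C₁ = κ₁ε₀A/d₁ = 1.00 × 8.85×10⁻¹² × 2.08×10⁻³ / 2.99×10⁻⁵ = 6.15×10⁻¹⁰ F.
C₂ = κ₂ε₀A/d₂ = 3.11 × 8.85×10⁻¹² × 2.08×10⁻³ / 4.08×10⁻⁵ = 1.40×10⁻⁹ F.
C = (1/C₁ + 1/C₂)⁻¹ = 4.28×10⁻¹⁰ F.
Q = CV = 4.28×10⁻¹⁰ × 9.69 = 4.14×10⁻⁹ C.

Q ≈ 4.14 nC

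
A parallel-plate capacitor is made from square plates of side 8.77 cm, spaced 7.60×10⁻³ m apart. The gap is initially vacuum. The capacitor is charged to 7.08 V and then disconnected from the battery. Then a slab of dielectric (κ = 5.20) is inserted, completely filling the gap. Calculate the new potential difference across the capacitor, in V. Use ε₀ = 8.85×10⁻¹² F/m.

V ≈ 1.36 V

A = (8.77 cm)² = 7.69×10⁻³ m².
Initially C₁ = ε₀A/d = 8.85×10⁻¹² × 7.69×10⁻³ / 7.60×10⁻³ = 8.96×10⁻¹² F.
V₁ = 7.08 V.
Isolated ⇒ Q is held fixed. C₂ = 5.20 C₁ and V = Q/C, so V₂/V₁ = C₁/C₂ = 0.192.
V₂ = 0.192 × 7.08 = 1.36 V.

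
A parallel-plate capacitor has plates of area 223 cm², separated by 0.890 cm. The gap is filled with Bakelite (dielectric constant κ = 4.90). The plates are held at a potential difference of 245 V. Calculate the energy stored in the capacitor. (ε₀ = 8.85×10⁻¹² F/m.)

U ≈ 3.26 μJ

A = 223 cm² = 2.23×10⁻² m².
C = κε₀A/d = 4.90 × 8.85×10⁻¹² × 2.23×10⁻² / 8.90×10⁻³ = 1.09×10⁻¹⁰ F.
U = ½CV² = ½ × 1.09×10⁻¹⁰ × (245)² = 3.26×10⁻⁶ J.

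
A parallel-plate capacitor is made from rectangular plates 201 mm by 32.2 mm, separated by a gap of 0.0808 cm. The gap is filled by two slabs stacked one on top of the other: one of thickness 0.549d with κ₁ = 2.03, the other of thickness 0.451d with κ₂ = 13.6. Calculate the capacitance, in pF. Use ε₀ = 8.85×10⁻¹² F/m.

C ≈ 233 pF

A = 201 × 32.2 mm² = 6.47×10⁻³ m².
Stacked slabs ⇒ two capacitors in series, each with the full plate area.
C₁ = κ₁ε₀A/d₁ = 2.03 × 8.85×10⁻¹² × 6.47×10⁻³ / 4.44×10⁻⁴ = 2.62×10⁻¹⁰ F.
C₂ = κ₂ε₀A/d₂ = 13.6 × 8.85×10⁻¹² × 6.47×10⁻³ / 3.64×10⁻⁴ = 2.14×10⁻⁹ F.
C = (1/C₁ + 1/C₂)⁻¹ = 2.33×10⁻¹⁰ F.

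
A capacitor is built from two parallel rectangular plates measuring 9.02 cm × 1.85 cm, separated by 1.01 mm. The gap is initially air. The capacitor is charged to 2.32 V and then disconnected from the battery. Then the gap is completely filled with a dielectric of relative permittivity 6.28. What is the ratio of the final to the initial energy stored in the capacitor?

Isolated ⇒ Q is held fixed.
C₂ = 6.28 C₁ and U = Q²/(2C), so U₂/U₁ = C₁/C₂ = 0.159.

U₂/U₁ ≈ 0.159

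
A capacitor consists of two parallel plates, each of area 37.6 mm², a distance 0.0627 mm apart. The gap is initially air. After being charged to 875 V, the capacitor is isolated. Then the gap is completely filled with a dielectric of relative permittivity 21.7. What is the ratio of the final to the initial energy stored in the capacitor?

0.0461

Isolated ⇒ Q is held fixed.
C₂ = 21.7 C₁ and U = Q²/(2C), so U₂/U₁ = C₁/C₂ = 0.0461.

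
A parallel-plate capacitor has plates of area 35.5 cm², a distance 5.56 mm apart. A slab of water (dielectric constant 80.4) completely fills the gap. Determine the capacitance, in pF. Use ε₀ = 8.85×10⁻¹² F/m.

454 pF

A = 35.5 cm² = 3.55×10⁻³ m².
C = κε₀A/d = 80.4 × 8.85×10⁻¹² × 3.55×10⁻³ / 5.56×10⁻³ = 4.54×10⁻¹⁰ F.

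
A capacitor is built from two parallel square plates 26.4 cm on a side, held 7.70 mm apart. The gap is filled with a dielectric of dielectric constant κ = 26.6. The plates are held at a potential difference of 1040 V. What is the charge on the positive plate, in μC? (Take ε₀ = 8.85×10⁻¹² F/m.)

2.22 μC

A = (26.4 cm)² = 6.97×10⁻² m².
C = κε₀A/d = 26.6 × 8.85×10⁻¹² × 6.97×10⁻² / 7.70×10⁻³ = 2.13×10⁻⁹ F.
Q = CV = 2.13×10⁻⁹ × 1040 = 2.22×10⁻⁶ C.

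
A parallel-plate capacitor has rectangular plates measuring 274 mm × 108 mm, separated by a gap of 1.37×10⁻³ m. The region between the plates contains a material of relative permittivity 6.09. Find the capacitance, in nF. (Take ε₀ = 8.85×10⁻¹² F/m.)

C ≈ 1.16 nF

A = 274 × 108 mm² = 2.96×10⁻² m².
C = κε₀A/d = 6.09 × 8.85×10⁻¹² × 2.96×10⁻² / 1.37×10⁻³ = 1.16×10⁻⁹ F.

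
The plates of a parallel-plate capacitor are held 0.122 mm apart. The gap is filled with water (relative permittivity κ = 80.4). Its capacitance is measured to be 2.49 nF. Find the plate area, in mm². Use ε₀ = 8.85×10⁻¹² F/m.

A ≈ 427 mm²

A = Cd/(κε₀) = 2.49×10⁻⁹ × 1.22×10⁻⁴ / (80.4 × 8.85×10⁻¹²) = 4.27×10⁻⁴ m².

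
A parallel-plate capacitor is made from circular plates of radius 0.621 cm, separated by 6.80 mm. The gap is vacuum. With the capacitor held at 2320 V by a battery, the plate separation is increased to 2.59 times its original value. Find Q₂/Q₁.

Battery connected ⇒ V is held fixed.
C₂ = 0.386 C₁ and Q = CV, so Q₂/Q₁ = C₂/C₁ = 0.386.

0.386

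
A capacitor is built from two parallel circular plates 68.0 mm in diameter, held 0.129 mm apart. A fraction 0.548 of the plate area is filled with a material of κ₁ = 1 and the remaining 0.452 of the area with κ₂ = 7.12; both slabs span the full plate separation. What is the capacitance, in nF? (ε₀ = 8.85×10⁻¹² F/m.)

A = π(68.0/2 mm)² = 3.63×10⁻³ m².
Side-by-side slabs ⇒ two capacitors in parallel, each spanning the full gap.
C₁ = κ₁ε₀A₁/d = 1.00 × 8.85×10⁻¹² × 1.99×10⁻³ / 1.29×10⁻⁴ = 1.37×10⁻¹⁰ F.
C₂ = κ₂ε₀A₂/d = 7.12 × 8.85×10⁻¹² × 1.64×10⁻³ / 1.29×10⁻⁴ = 8.02×10⁻¹⁰ F.
C = C₁ + C₂ = 9.38×10⁻¹⁰ F.

0.938 nF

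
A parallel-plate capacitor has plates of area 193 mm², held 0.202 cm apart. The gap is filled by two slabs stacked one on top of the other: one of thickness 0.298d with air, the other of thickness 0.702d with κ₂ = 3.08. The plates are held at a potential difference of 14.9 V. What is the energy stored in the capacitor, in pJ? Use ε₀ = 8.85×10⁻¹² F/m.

A = 193 mm² = 1.93×10⁻⁴ m².
Stacked slabs ⇒ two capacitors in series, each with the full plate area.
C₁ = κ₁ε₀A/d₁ = 1.00 × 8.85×10⁻¹² × 1.93×10⁻⁴ / 6.02×10⁻⁴ = 2.84×10⁻¹² F.
C₂ = κ₂ε₀A/d₂ = 3.08 × 8.85×10⁻¹² × 1.93×10⁻⁴ / 1.42×10⁻³ = 3.71×10⁻¹² F.
C = (1/C₁ + 1/C₂)⁻¹ = 1.61×10⁻¹² F.
U = ½CV² = ½ × 1.61×10⁻¹² × (14.9)² = 1.78×10⁻¹⁰ J.

U ≈ 178 pJ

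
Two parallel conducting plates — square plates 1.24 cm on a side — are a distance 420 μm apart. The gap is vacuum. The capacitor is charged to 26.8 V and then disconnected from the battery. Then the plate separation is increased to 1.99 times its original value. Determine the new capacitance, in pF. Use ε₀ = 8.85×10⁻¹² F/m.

A = (1.24 cm)² = 1.54×10⁻⁴ m².
Initially C₁ = ε₀A/d = 8.85×10⁻¹² × 1.54×10⁻⁴ / 4.20×10⁻⁴ = 3.24×10⁻¹² F.
C = ε₀A/d scales as 1/d, so C₂/C₁ = d₁/d₂ = 1/1.99 = 0.503.
C₂ = 0.503 × 3.24×10⁻¹² = 1.63×10⁻¹² F.

1.63 pF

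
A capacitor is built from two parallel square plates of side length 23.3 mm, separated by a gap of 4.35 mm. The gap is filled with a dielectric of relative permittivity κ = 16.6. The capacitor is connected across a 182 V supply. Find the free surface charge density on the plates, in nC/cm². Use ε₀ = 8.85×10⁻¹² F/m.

A = (23.3 mm)² = 5.43×10⁻⁴ m².
C = κε₀A/d = 16.6 × 8.85×10⁻¹² × 5.43×10⁻⁴ / 4.35×10⁻³ = 1.83×10⁻¹¹ F.
σ = Q/A = CV/A = 1.83×10⁻¹¹ × 182 / 5.43×10⁻⁴ = 6.15×10⁻⁶ C/m².

σ ≈ 0.615 nC/cm²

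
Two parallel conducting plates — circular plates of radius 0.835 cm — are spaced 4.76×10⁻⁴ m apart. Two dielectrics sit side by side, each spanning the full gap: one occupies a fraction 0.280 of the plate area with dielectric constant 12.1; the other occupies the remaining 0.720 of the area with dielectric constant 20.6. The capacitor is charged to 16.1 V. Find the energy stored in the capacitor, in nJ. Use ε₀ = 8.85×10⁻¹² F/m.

A = π(0.835 cm)² = 2.19×10⁻⁴ m².
Side-by-side slabs ⇒ two capacitors in parallel, each spanning the full gap.
C₁ = κ₁ε₀A₁/d = 12.1 × 8.85×10⁻¹² × 6.13×10⁻⁵ / 4.76×10⁻⁴ = 1.38×10⁻¹¹ F.
C₂ = κ₂ε₀A₂/d = 20.6 × 8.85×10⁻¹² × 1.58×10⁻⁴ / 4.76×10⁻⁴ = 6.04×10⁻¹¹ F.
C = C₁ + C₂ = 7.42×10⁻¹¹ F.
U = ½CV² = ½ × 7.42×10⁻¹¹ × (16.1)² = 9.62×10⁻⁹ J.

U ≈ 9.62 nJ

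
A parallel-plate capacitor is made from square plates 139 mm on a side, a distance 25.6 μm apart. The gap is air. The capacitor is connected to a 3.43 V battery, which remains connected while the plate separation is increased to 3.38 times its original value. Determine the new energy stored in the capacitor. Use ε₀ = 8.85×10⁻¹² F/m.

11.6 nJ

A = (139 mm)² = 1.93×10⁻² m².
Initially C₁ = ε₀A/d = 8.85×10⁻¹² × 1.93×10⁻² / 2.56×10⁻⁵ = 6.68×10⁻⁹ F.
U₁ = 3.93×10⁻⁸ J.
Battery connected ⇒ V is held fixed. C₂ = 0.296 C₁ and U = ½CV², so U₂/U₁ = C₂/C₁ = 0.296.
U₂ = 0.296 × 3.93×10⁻⁸ = 1.16×10⁻⁸ J.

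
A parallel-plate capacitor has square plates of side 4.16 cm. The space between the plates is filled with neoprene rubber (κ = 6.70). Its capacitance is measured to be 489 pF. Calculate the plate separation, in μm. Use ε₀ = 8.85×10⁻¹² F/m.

A = (4.16 cm)² = 1.73×10⁻³ m².
d = κε₀A/C = 6.70 × 8.85×10⁻¹² × 1.73×10⁻³ / 4.89×10⁻¹⁰ = 2.10×10⁻⁴ m.

210 μm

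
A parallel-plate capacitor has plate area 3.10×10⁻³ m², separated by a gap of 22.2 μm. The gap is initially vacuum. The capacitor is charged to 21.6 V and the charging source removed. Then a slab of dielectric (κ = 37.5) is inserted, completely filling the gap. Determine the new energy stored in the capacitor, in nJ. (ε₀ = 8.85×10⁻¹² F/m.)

7.69 nJ

Initially C₁ = ε₀A/d = 8.85×10⁻¹² × 3.10×10⁻³ / 2.22×10⁻⁵ = 1.24×10⁻⁹ F.
U₁ = 2.88×10⁻⁷ J.
Isolated ⇒ Q is held fixed. C₂ = 37.5 C₁ and U = Q²/(2C), so U₂/U₁ = C₁/C₂ = 0.0267.
U₂ = 0.0267 × 2.88×10⁻⁷ = 7.69×10⁻⁹ J.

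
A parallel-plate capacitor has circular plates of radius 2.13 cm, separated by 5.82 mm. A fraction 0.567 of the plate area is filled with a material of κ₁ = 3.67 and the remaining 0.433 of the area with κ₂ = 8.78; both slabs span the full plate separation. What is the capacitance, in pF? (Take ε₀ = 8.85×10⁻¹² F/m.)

C ≈ 12.7 pF

A = π(2.13 cm)² = 1.43×10⁻³ m².
Side-by-side slabs ⇒ two capacitors in parallel, each spanning the full gap.
C₁ = κ₁ε₀A₁/d = 3.67 × 8.85×10⁻¹² × 8.08×10⁻⁴ / 5.82×10⁻³ = 4.51×10⁻¹² F.
C₂ = κ₂ε₀A₂/d = 8.78 × 8.85×10⁻¹² × 6.17×10⁻⁴ / 5.82×10⁻³ = 8.24×10⁻¹² F.
C = C₁ + C₂ = 1.27×10⁻¹¹ F.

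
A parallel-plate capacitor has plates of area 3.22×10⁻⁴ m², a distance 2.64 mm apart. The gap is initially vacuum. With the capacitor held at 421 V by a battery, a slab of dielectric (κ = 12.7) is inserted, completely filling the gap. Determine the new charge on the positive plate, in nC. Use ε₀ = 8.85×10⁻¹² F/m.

Initially C₁ = ε₀A/d = 8.85×10⁻¹² × 3.22×10⁻⁴ / 2.64×10⁻³ = 1.08×10⁻¹² F.
Q₁ = 4.54×10⁻¹⁰ C.
Battery connected ⇒ V is held fixed. C₂ = 12.7 C₁ and Q = CV, so Q₂/Q₁ = C₂/C₁ = 12.7.
Q₂ = 12.7 × 4.54×10⁻¹⁰ = 5.77×10⁻⁹ C.

Q ≈ 5.77 nC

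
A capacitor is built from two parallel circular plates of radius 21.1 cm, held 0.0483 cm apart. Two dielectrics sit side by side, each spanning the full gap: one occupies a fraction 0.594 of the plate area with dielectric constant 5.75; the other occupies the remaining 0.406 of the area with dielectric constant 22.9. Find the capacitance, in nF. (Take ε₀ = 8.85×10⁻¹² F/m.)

C ≈ 32.6 nF

A = π(21.1 cm)² = 0.140 m².
Side-by-side slabs ⇒ two capacitors in parallel, each spanning the full gap.
C₁ = κ₁ε₀A₁/d = 5.75 × 8.85×10⁻¹² × 8.31×10⁻² / 4.83×10⁻⁴ = 8.75×10⁻⁹ F.
C₂ = κ₂ε₀A₂/d = 22.9 × 8.85×10⁻¹² × 5.68×10⁻² / 4.83×10⁻⁴ = 2.38×10⁻⁸ F.
C = C₁ + C₂ = 3.26×10⁻⁸ F.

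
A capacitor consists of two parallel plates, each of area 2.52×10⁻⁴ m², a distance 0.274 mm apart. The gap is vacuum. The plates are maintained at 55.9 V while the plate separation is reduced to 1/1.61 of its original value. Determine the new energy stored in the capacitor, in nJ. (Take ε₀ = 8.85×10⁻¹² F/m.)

Initially C₁ = ε₀A/d = 8.85×10⁻¹² × 2.52×10⁻⁴ / 2.74×10⁻⁴ = 8.14×10⁻¹² F.
U₁ = 1.27×10⁻⁸ J.
Battery connected ⇒ V is held fixed. C₂ = 1.61 C₁ and U = ½CV², so U₂/U₁ = C₂/C₁ = 1.61.
U₂ = 1.61 × 1.27×10⁻⁸ = 2.05×10⁻⁸ J.

U ≈ 20.5 nJ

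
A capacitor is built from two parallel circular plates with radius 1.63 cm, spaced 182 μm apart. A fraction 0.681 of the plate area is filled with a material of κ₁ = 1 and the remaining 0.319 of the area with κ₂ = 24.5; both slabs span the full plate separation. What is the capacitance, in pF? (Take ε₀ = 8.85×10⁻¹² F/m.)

C ≈ 345 pF

A = π(1.63 cm)² = 8.35×10⁻⁴ m².
Side-by-side slabs ⇒ two capacitors in parallel, each spanning the full gap.
C₁ = κ₁ε₀A₁/d = 1.00 × 8.85×10⁻¹² × 5.68×10⁻⁴ / 1.82×10⁻⁴ = 2.76×10⁻¹¹ F.
C₂ = κ₂ε₀A₂/d = 24.5 × 8.85×10⁻¹² × 2.66×10⁻⁴ / 1.82×10⁻⁴ = 3.17×10⁻¹⁰ F.
C = C₁ + C₂ = 3.45×10⁻¹⁰ F.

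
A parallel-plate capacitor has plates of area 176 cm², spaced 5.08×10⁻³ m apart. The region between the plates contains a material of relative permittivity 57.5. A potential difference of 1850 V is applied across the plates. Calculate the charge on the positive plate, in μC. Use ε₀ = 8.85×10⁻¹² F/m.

A = 176 cm² = 1.76×10⁻² m².
C = κε₀A/d = 57.5 × 8.85×10⁻¹² × 1.76×10⁻² / 5.08×10⁻³ = 1.76×10⁻⁹ F.
Q = CV = 1.76×10⁻⁹ × 1850 = 3.26×10⁻⁶ C.

Q ≈ 3.26 μC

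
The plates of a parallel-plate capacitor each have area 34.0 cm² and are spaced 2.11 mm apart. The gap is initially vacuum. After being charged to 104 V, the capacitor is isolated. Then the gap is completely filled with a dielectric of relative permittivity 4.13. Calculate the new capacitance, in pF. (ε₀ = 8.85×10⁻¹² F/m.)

A = 34.0 cm² = 3.40×10⁻³ m².
Initially C₁ = ε₀A/d = 8.85×10⁻¹² × 3.40×10⁻³ / 2.11×10⁻³ = 1.43×10⁻¹¹ F.
C = κε₀A/d scales with κ, so C₂/C₁ = κ = 4.13.
C₂ = 4.13 × 1.43×10⁻¹¹ = 5.89×10⁻¹¹ F.

C ≈ 58.9 pF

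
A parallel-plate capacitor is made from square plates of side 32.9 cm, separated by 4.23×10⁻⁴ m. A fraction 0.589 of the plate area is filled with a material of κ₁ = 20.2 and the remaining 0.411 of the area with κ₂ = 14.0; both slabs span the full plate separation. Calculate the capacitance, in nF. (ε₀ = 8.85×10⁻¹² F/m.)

A = (32.9 cm)² = 0.108 m².
Side-by-side slabs ⇒ two capacitors in parallel, each spanning the full gap.
C₁ = κ₁ε₀A₁/d = 20.2 × 8.85×10⁻¹² × 6.38×10⁻² / 4.23×10⁻⁴ = 2.69×10⁻⁸ F.
C₂ = κ₂ε₀A₂/d = 14.0 × 8.85×10⁻¹² × 4.45×10⁻² / 4.23×10⁻⁴ = 1.30×10⁻⁸ F.
C = C₁ + C₂ = 4.00×10⁻⁸ F.

40.0 nF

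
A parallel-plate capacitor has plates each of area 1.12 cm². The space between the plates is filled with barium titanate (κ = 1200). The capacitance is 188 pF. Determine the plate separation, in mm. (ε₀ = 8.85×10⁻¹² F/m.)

d ≈ 6.33 mm

A = 1.12 cm² = 1.12×10⁻⁴ m².
d = κε₀A/C = 1200 × 8.85×10⁻¹² × 1.12×10⁻⁴ / 1.88×10⁻¹⁰ = 6.33×10⁻³ m.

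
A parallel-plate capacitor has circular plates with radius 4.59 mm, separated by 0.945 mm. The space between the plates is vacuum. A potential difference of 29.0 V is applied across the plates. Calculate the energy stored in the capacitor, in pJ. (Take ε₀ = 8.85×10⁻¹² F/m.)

A = π(4.59 mm)² = 6.62×10⁻⁵ m².
C = ε₀A/d = 8.85×10⁻¹² × 6.62×10⁻⁵ / 9.45×10⁻⁴ = 6.20×10⁻¹³ F.
U = ½CV² = ½ × 6.20×10⁻¹³ × (29.0)² = 2.61×10⁻¹⁰ J.

261 pJ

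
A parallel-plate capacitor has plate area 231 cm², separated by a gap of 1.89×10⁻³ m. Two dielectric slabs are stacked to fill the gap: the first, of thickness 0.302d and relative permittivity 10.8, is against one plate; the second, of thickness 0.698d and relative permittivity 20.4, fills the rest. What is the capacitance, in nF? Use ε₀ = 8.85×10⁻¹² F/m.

A = 231 cm² = 2.31×10⁻² m².
Stacked slabs ⇒ two capacitors in series, each with the full plate area.
C₁ = κ₁ε₀A/d₁ = 10.8 × 8.85×10⁻¹² × 2.31×10⁻² / 5.71×10⁻⁴ = 3.87×10⁻⁹ F.
C₂ = κ₂ε₀A/d₂ = 20.4 × 8.85×10⁻¹² × 2.31×10⁻² / 1.32×10⁻³ = 3.16×10⁻⁹ F.
C = (1/C₁ + 1/C₂)⁻¹ = 1.74×10⁻⁹ F.

C ≈ 1.74 nF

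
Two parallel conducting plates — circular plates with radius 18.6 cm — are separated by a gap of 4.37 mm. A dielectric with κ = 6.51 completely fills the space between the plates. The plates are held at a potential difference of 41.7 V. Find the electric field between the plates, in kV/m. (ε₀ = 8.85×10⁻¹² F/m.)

E = V/d = 41.7 / 4.37×10⁻³ = 9.54×10³ V/m.

E ≈ 9.54 kV/m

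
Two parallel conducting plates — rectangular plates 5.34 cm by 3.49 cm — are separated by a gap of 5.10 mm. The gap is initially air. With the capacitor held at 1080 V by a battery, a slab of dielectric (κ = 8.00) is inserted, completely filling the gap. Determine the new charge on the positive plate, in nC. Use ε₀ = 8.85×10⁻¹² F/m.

A = 5.34 × 3.49 cm² = 1.86×10⁻³ m².
Initially C₁ = ε₀A/d = 8.85×10⁻¹² × 1.86×10⁻³ / 5.10×10⁻³ = 3.23×10⁻¹² F.
Q₁ = 3.49×10⁻⁹ C.
Battery connected ⇒ V is held fixed. C₂ = 8.00 C₁ and Q = CV, so Q₂/Q₁ = C₂/C₁ = 8.00.
Q₂ = 8.00 × 3.49×10⁻⁹ = 2.79×10⁻⁸ C.

27.9 nC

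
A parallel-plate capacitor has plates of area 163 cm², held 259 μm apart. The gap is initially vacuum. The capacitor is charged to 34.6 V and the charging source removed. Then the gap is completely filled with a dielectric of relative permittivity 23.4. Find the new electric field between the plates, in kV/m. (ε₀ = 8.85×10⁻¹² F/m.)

A = 163 cm² = 1.63×10⁻² m².
Initially C₁ = ε₀A/d = 8.85×10⁻¹² × 1.63×10⁻² / 2.59×10⁻⁴ = 5.57×10⁻¹⁰ F.
E₁ = 1.34×10⁵ V/m.
Isolated ⇒ Q is held fixed. V₂ = Q/C₂ = V₁/23.4; E = V/d, so E₂/E₁ = (V₂/V₁)(d₁/d₂) = 0.0427.
E₂ = 0.0427 × 1.34×10⁵ = 5.71×10³ V/m.

E ≈ 5.71 kV/m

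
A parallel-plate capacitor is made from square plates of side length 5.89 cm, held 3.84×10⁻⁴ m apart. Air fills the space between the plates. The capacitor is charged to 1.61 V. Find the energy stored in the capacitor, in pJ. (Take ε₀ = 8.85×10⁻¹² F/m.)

U ≈ 104 pJ

A = (5.89 cm)² = 3.47×10⁻³ m².
C = ε₀A/d = 8.85×10⁻¹² × 3.47×10⁻³ / 3.84×10⁻⁴ = 8.00×10⁻¹¹ F.
U = ½CV² = ½ × 8.00×10⁻¹¹ × (1.61)² = 1.04×10⁻¹⁰ J.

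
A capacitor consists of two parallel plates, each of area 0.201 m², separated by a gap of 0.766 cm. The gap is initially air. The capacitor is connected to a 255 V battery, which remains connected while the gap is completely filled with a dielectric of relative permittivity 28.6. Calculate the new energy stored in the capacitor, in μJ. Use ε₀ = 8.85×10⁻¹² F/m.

U ≈ 216 μJ

Initially C₁ = ε₀A/d = 8.85×10⁻¹² × 0.201 / 7.66×10⁻³ = 2.32×10⁻¹⁰ F.
U₁ = 7.55×10⁻⁶ J.
Battery connected ⇒ V is held fixed. C₂ = 28.6 C₁ and U = ½CV², so U₂/U₁ = C₂/C₁ = 28.6.
U₂ = 28.6 × 7.55×10⁻⁶ = 2.16×10⁻⁴ J.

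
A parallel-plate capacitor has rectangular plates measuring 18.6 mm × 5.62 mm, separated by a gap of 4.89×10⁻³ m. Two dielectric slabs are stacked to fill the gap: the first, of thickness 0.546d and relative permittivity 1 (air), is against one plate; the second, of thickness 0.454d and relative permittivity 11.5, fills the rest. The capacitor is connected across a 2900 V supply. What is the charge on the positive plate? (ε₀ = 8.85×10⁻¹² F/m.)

Q ≈ 0.937 nC

A = 18.6 × 5.62 mm² = 1.05×10⁻⁴ m².
Stacked slabs ⇒ two capacitors in series, each with the full plate area.
C₁ = κ₁ε₀A/d₁ = 1.00 × 8.85×10⁻¹² × 1.05×10⁻⁴ / 2.67×10⁻³ = 3.46×10⁻¹³ F.
C₂ = κ₂ε₀A/d₂ = 11.5 × 8.85×10⁻¹² × 1.05×10⁻⁴ / 2.22×10⁻³ = 4.79×10⁻¹² F.
C = (1/C₁ + 1/C₂)⁻¹ = 3.23×10⁻¹³ F.
Q = CV = 3.23×10⁻¹³ × 2900 = 9.37×10⁻¹⁰ C.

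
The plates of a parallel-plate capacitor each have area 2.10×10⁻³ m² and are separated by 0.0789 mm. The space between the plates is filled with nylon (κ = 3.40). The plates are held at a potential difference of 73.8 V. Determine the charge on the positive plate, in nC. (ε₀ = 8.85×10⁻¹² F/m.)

59.1 nC

C = κε₀A/d = 3.40 × 8.85×10⁻¹² × 2.10×10⁻³ / 7.89×10⁻⁵ = 8.01×10⁻¹⁰ F.
Q = CV = 8.01×10⁻¹⁰ × 73.8 = 5.91×10⁻⁸ C.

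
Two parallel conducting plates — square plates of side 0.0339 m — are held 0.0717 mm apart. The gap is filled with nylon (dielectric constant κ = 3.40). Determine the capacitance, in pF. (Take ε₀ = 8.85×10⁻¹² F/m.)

C ≈ 482 pF

A = (0.0339 m)² = 1.15×10⁻³ m².
C = κε₀A/d = 3.40 × 8.85×10⁻¹² × 1.15×10⁻³ / 7.17×10⁻⁵ = 4.82×10⁻¹⁰ F.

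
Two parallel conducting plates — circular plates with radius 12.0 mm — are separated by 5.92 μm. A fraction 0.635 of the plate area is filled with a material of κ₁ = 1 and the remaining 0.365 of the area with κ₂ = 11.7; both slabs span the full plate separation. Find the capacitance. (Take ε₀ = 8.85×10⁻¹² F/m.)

C ≈ 3.32 nF

A = π(12.0 mm)² = 4.52×10⁻⁴ m².
Side-by-side slabs ⇒ two capacitors in parallel, each spanning the full gap.
C₁ = κ₁ε₀A₁/d = 1.00 × 8.85×10⁻¹² × 2.87×10⁻⁴ / 5.92×10⁻⁶ = 4.29×10⁻¹⁰ F.
C₂ = κ₂ε₀A₂/d = 11.7 × 8.85×10⁻¹² × 1.65×10⁻⁴ / 5.92×10⁻⁶ = 2.89×10⁻⁹ F.
C = C₁ + C₂ = 3.32×10⁻⁹ F.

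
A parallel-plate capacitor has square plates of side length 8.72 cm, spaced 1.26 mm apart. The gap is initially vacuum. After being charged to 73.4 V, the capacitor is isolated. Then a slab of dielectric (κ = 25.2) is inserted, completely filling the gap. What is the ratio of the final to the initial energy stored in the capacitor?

Isolated ⇒ Q is held fixed.
C₂ = 25.2 C₁ and U = Q²/(2C), so U₂/U₁ = C₁/C₂ = 0.0397.

0.0397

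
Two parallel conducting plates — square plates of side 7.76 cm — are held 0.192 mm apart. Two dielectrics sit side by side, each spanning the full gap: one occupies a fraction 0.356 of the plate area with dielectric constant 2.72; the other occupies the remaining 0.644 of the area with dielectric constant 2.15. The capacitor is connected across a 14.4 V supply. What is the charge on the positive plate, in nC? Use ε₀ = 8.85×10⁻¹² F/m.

Q ≈ 9.40 nC

A = (7.76 cm)² = 6.02×10⁻³ m².
Side-by-side slabs ⇒ two capacitors in parallel, each spanning the full gap.
C₁ = κ₁ε₀A₁/d = 2.72 × 8.85×10⁻¹² × 2.14×10⁻³ / 1.92×10⁻⁴ = 2.69×10⁻¹⁰ F.
C₂ = κ₂ε₀A₂/d = 2.15 × 8.85×10⁻¹² × 3.88×10⁻³ / 1.92×10⁻⁴ = 3.84×10⁻¹⁰ F.
C = C₁ + C₂ = 6.53×10⁻¹⁰ F.
Q = CV = 6.53×10⁻¹⁰ × 14.4 = 9.40×10⁻⁹ C.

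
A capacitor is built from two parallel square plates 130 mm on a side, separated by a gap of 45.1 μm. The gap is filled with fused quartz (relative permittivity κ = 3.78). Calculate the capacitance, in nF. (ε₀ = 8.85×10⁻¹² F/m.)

C ≈ 12.5 nF

A = (130 mm)² = 1.69×10⁻² m².
C = κε₀A/d = 3.78 × 8.85×10⁻¹² × 1.69×10⁻² / 4.51×10⁻⁵ = 1.25×10⁻⁸ F.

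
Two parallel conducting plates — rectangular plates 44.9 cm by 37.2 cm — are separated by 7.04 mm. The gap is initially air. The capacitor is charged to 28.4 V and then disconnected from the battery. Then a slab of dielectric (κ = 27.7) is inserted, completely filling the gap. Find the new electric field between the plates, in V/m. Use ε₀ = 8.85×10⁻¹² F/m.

A = 44.9 × 37.2 cm² = 0.167 m².
Initially C₁ = ε₀A/d = 8.85×10⁻¹² × 0.167 / 7.04×10⁻³ = 2.10×10⁻¹⁰ F.
E₁ = 4.03×10³ V/m.
Isolated ⇒ Q is held fixed. V₂ = Q/C₂ = V₁/27.7; E = V/d, so E₂/E₁ = (V₂/V₁)(d₁/d₂) = 0.0361.
E₂ = 0.0361 × 4.03×10³ = 1.46×10² V/m.

E ≈ 146 V/m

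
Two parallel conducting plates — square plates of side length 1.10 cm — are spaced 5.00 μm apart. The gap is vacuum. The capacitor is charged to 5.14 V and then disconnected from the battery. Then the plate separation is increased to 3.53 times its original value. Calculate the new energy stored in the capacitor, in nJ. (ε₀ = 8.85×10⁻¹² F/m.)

A = (1.10 cm)² = 1.21×10⁻⁴ m².
Initially C₁ = ε₀A/d = 8.85×10⁻¹² × 1.21×10⁻⁴ / 5.00×10⁻⁶ = 2.14×10⁻¹⁰ F.
U₁ = 2.83×10⁻⁹ J.
Isolated ⇒ Q is held fixed. C₂ = 0.283 C₁ and U = Q²/(2C), so U₂/U₁ = C₁/C₂ = 3.53.
U₂ = 3.53 × 2.83×10⁻⁹ = 9.99×10⁻⁹ J.

9.99 nJ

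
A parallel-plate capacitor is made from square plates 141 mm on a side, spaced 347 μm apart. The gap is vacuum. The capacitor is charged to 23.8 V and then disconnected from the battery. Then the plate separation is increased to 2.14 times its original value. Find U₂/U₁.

Isolated ⇒ Q is held fixed.
C₂ = 0.467 C₁ and U = Q²/(2C), so U₂/U₁ = C₁/C₂ = 2.14.

U₂/U₁ ≈ 2.14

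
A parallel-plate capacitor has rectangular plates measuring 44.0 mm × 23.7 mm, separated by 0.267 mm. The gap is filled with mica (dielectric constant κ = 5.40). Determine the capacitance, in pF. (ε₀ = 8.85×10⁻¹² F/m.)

187 pF

A = 44.0 × 23.7 mm² = 1.04×10⁻³ m².
C = κε₀A/d = 5.40 × 8.85×10⁻¹² × 1.04×10⁻³ / 2.67×10⁻⁴ = 1.87×10⁻¹⁰ F.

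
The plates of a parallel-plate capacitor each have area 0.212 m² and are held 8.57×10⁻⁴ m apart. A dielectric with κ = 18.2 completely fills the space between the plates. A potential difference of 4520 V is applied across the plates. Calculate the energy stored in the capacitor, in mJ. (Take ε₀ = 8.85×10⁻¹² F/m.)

C = κε₀A/d = 18.2 × 8.85×10⁻¹² × 0.212 / 8.57×10⁻⁴ = 3.98×10⁻⁸ F.
U = ½CV² = ½ × 3.98×10⁻⁸ × (4520)² = 0.407 J.

407 mJ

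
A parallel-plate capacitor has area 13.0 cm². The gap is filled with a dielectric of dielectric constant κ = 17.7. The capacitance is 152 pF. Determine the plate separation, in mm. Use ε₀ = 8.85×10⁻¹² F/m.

A = 13.0 cm² = 1.30×10⁻³ m².
d = κε₀A/C = 17.7 × 8.85×10⁻¹² × 1.30×10⁻³ / 1.52×10⁻¹⁰ = 1.34×10⁻³ m.

1.34 mm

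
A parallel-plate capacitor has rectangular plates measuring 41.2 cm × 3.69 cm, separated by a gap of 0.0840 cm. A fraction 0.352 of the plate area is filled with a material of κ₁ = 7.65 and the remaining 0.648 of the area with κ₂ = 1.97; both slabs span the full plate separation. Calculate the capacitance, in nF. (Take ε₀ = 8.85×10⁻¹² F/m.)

A = 41.2 × 3.69 cm² = 1.52×10⁻² m².
Side-by-side slabs ⇒ two capacitors in parallel, each spanning the full gap.
C₁ = κ₁ε₀A₁/d = 7.65 × 8.85×10⁻¹² × 5.35×10⁻³ / 8.40×10⁻⁴ = 4.31×10⁻¹⁰ F.
C₂ = κ₂ε₀A₂/d = 1.97 × 8.85×10⁻¹² × 9.85×10⁻³ / 8.40×10⁻⁴ = 2.04×10⁻¹⁰ F.
C = C₁ + C₂ = 6.36×10⁻¹⁰ F.

0.636 nF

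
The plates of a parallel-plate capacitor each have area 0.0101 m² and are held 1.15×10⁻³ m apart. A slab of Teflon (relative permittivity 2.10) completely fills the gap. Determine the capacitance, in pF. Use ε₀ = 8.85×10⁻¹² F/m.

163 pF

C = κε₀A/d = 2.10 × 8.85×10⁻¹² × 1.01×10⁻² / 1.15×10⁻³ = 1.63×10⁻¹⁰ F.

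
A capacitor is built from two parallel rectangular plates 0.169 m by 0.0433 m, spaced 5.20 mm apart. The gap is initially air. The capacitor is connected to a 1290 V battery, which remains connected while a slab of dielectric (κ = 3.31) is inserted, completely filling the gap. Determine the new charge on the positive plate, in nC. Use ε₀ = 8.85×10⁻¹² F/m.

53.2 nC

A = 0.169 × 0.0433 m² = 7.32×10⁻³ m².
Initially C₁ = ε₀A/d = 8.85×10⁻¹² × 7.32×10⁻³ / 5.20×10⁻³ = 1.25×10⁻¹¹ F.
Q₁ = 1.61×10⁻⁸ C.
Battery connected ⇒ V is held fixed. C₂ = 3.31 C₁ and Q = CV, so Q₂/Q₁ = C₂/C₁ = 3.31.
Q₂ = 3.31 × 1.61×10⁻⁸ = 5.32×10⁻⁸ C.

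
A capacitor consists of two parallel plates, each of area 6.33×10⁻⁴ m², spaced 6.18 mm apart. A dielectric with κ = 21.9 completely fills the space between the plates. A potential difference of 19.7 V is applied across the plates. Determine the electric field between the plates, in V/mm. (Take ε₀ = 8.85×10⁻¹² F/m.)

E = V/d = 19.7 / 6.18×10⁻³ = 3.19×10³ V/m.

E ≈ 3.19 V/mm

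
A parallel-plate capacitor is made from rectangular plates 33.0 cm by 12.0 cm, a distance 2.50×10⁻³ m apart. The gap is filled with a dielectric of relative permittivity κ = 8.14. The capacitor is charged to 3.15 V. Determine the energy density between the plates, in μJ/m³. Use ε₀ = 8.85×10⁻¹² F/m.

57.2 μJ/m³

E = V/d = 3.15 / 2.50×10⁻³ = 1.26×10³ V/m.
u = ½κε₀E² = ½ × 8.14 × 8.85×10⁻¹² × (1.26×10³)² = 5.72×10⁻⁵ J/m³.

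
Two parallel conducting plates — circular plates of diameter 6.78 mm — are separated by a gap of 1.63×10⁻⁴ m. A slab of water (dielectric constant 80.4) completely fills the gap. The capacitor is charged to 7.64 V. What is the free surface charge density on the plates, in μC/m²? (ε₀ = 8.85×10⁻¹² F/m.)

σ ≈ 33.4 μC/m²

A = π(6.78/2 mm)² = 3.61×10⁻⁵ m².
C = κε₀A/d = 80.4 × 8.85×10⁻¹² × 3.61×10⁻⁵ / 1.63×10⁻⁴ = 1.58×10⁻¹⁰ F.
σ = Q/A = CV/A = 1.58×10⁻¹⁰ × 7.64 / 3.61×10⁻⁵ = 3.34×10⁻⁵ C/m².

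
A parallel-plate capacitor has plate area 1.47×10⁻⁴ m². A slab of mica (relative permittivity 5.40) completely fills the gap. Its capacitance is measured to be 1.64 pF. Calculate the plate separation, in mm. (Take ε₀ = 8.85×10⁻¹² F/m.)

4.28 mm

d = κε₀A/C = 5.40 × 8.85×10⁻¹² × 1.47×10⁻⁴ / 1.64×10⁻¹² = 4.28×10⁻³ m.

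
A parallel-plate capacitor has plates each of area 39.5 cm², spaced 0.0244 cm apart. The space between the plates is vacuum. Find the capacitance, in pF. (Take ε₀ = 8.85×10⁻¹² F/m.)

143 pF

A = 39.5 cm² = 3.95×10⁻³ m².
C = ε₀A/d = 8.85×10⁻¹² × 3.95×10⁻³ / 2.44×10⁻⁴ = 1.43×10⁻¹⁰ F.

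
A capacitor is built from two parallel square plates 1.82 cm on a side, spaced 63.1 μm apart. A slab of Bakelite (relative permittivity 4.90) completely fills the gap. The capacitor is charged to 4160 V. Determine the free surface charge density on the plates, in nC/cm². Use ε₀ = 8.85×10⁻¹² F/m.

σ ≈ 286 nC/cm²

A = (1.82 cm)² = 3.31×10⁻⁴ m².
C = κε₀A/d = 4.90 × 8.85×10⁻¹² × 3.31×10⁻⁴ / 6.31×10⁻⁵ = 2.28×10⁻¹⁰ F.
σ = Q/A = CV/A = 2.28×10⁻¹⁰ × 4160 / 3.31×10⁻⁴ = 2.86×10⁻³ C/m².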